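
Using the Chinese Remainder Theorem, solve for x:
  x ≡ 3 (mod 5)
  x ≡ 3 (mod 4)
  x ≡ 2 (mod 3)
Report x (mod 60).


Moduli 5, 4, 3 are pairwise coprime; by CRT there is a unique solution modulo M = 5 · 4 · 3 = 60.
Solve pairwise, accumulating the modulus:
  Start with x ≡ 3 (mod 5).
  Combine with x ≡ 3 (mod 4): since gcd(5, 4) = 1, we get a unique residue mod 20.
    Write x = 3 + 5·t and substitute into x ≡ 3 (mod 4): 5·t ≡ 3 − 3 = 0 (mod 4).
    Reduce coefficients mod 4: 1·t ≡ 0 (mod 4).
    So t ≡ 0 (mod 4).
    Then x = 3 + 5·0 = 3, valid modulo lcm(5, 4) = 20: x ≡ 3 (mod 20).
  Combine with x ≡ 2 (mod 3): since gcd(20, 3) = 1, we get a unique residue mod 60.
    Write x = 3 + 20·t and substitute into x ≡ 2 (mod 3): 20·t ≡ 2 − 3 = -1 (mod 3).
    Reduce coefficients mod 3: 2·t ≡ 2 (mod 3).
    The inverse of 2 mod 3 is 2 (since 2·2 = 4 = 1·3 + 1), so t ≡ 2·2 = 4 ≡ 1 (mod 3).
    Then x = 3 + 20·1 = 23, valid modulo lcm(20, 3) = 60: x ≡ 23 (mod 60).
Verify: 23 mod 5 = 3 ✓, 23 mod 4 = 3 ✓, 23 mod 3 = 2 ✓.

x ≡ 23 (mod 60).


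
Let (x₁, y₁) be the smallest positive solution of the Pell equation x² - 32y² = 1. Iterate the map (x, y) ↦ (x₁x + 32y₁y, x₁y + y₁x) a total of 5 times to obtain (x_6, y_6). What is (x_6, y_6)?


Step 1: Find the fundamental solution (x₁, y₁) of x² - 32y² = 1.
  Expand √32 as a continued fraction. a₀ = ⌊√32⌋ = 5; iterate m_{k+1} = d_k·a_k − m_k, d_{k+1} = (32 − m_{k+1}²)/d_k, a_{k+1} = ⌊(a₀ + m_{k+1})/d_{k+1}⌋ (starting m₀ = 0, d₀ = 1), with convergents p_k = a_k·p_{k-1} + p_{k-2}, q_k = a_k·q_{k-1} + q_{k-2} (p₋₁ = 1, q₋₁ = 0):
  k = 0: a₀ = 5; p₀/q₀ = 5/1; p₀² − 32·q₀² = 25 − 32 = -7.
  k = 1: m = 5, d = 7, a = ⌊(5 + 5)/7⌋ = 1; p/q = (1·5 + 1)/(1·1 + 0) = 6/1; p² − 32·q² = 36 − 32 = 4.
  k = 2: m = 2, d = 4, a = ⌊(5 + 2)/4⌋ = 1; p/q = (1·6 + 5)/(1·1 + 1) = 11/2; p² − 32·q² = 121 − 128 = -7.
  k = 3: m = 2, d = 7, a = ⌊(5 + 2)/7⌋ = 1; p/q = (1·11 + 6)/(1·2 + 1) = 17/3; p² − 32·q² = 289 − 288 = 1.
  The first convergent with p² − 32·q² = 1 gives the fundamental solution (x₁, y₁) = (17, 3).
Step 2: Apply the recurrence (x_{n+1}, y_{n+1}) = (x₁x_n + 32y₁y_n, x₁y_n + y₁x_n) repeatedly.
  From (x_1, y_1) = (17, 3): x_2 = 17·17 + 32·3·3 = 577; y_2 = 17·3 + 3·17 = 102.
  From (x_2, y_2) = (577, 102): x_3 = 17·577 + 32·3·102 = 19601; y_3 = 17·102 + 3·577 = 3465.
  From (x_3, y_3) = (19601, 3465): x_4 = 17·19601 + 32·3·3465 = 665857; y_4 = 17·3465 + 3·19601 = 117708.
  From (x_4, y_4) = (665857, 117708): x_5 = 17·665857 + 32·3·117708 = 22619537; y_5 = 17·117708 + 3·665857 = 3998607.
  From (x_5, y_5) = (22619537, 3998607): x_6 = 17·22619537 + 32·3·3998607 = 768398401; y_6 = 17·3998607 + 3·22619537 = 135834930.
Step 3: Verify x_6² - 32·y_6² = 590436102659356801 - 590436102659356800 = 1 (should be 1). ✓

(x_1, y_1) = (17, 3); (x_6, y_6) = (768398401, 135834930).


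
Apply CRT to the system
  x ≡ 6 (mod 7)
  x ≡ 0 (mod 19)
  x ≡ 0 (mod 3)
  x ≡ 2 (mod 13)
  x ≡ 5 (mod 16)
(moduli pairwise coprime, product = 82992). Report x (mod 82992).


Product of moduli M = 7 · 19 · 3 · 13 · 16 = 82992.
Merge one congruence at a time:
  Start: x ≡ 6 (mod 7).
  Combine with x ≡ 0 (mod 19); new modulus lcm = 133.
    Write x = 6 + 7·t and substitute into x ≡ 0 (mod 19): 7·t ≡ 0 − 6 = -6 (mod 19).
    Reduce coefficients mod 19: 7·t ≡ 13 (mod 19).
    The inverse of 7 mod 19 is 11 (since 7·11 = 77 = 4·19 + 1), so t ≡ 11·13 = 143 ≡ 10 (mod 19).
    Then x = 6 + 7·10 = 76, valid modulo lcm(7, 19) = 133: x ≡ 76 (mod 133).
  Combine with x ≡ 0 (mod 3); new modulus lcm = 399.
    Write x = 76 + 133·t and substitute into x ≡ 0 (mod 3): 133·t ≡ 0 − 76 = -76 (mod 3).
    Reduce coefficients mod 3: 1·t ≡ 2 (mod 3).
    So t ≡ 2 (mod 3).
    Then x = 76 + 133·2 = 342, valid modulo lcm(133, 3) = 399: x ≡ 342 (mod 399).
  Combine with x ≡ 2 (mod 13); new modulus lcm = 5187.
    Write x = 342 + 399·t and substitute into x ≡ 2 (mod 13): 399·t ≡ 2 − 342 = -340 (mod 13).
    Reduce coefficients mod 13: 9·t ≡ 11 (mod 13).
    The inverse of 9 mod 13 is 3 (since 9·3 = 27 = 2·13 + 1), so t ≡ 3·11 = 33 ≡ 7 (mod 13).
    Then x = 342 + 399·7 = 3135, valid modulo lcm(399, 13) = 5187: x ≡ 3135 (mod 5187).
  Combine with x ≡ 5 (mod 16); new modulus lcm = 82992.
    Write x = 3135 + 5187·t and substitute into x ≡ 5 (mod 16): 5187·t ≡ 5 − 3135 = -3130 (mod 16).
    Reduce coefficients mod 16: 3·t ≡ 6 (mod 16).
    The inverse of 3 mod 16 is 11 (since 3·11 = 33 = 2·16 + 1), so t ≡ 11·6 = 66 ≡ 2 (mod 16).
    Then x = 3135 + 5187·2 = 13509, valid modulo lcm(5187, 16) = 82992: x ≡ 13509 (mod 82992).
Verify against each original: 13509 mod 7 = 6, 13509 mod 19 = 0, 13509 mod 3 = 0, 13509 mod 13 = 2, 13509 mod 16 = 5.

x ≡ 13509 (mod 82992).


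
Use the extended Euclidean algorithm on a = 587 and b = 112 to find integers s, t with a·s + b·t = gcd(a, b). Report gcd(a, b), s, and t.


Euclidean algorithm on (587, 112) — divide until remainder is 0:
  587 = 5 · 112 + 27
  112 = 4 · 27 + 4
  27 = 6 · 4 + 3
  4 = 1 · 3 + 1
  3 = 3 · 1 + 0
gcd(587, 112) = 1.
Track Bezout coefficients alongside the remainders: start with r₀ = 587 = a·1 + b·0 (s = 1, t = 0) and r₁ = 112 = a·0 + b·1 (s = 0, t = 1); each new remainder r_{k+1} = r_{k-1} − q_k·r_k inherits s_{k+1} = s_{k-1} − q_k·s_k, t_{k+1} = t_{k-1} − q_k·t_k, so r_k = a·s_k + b·t_k at every step:
  q = 5: r = 27, s = 1 − 5·0 = 1, t = 0 − 5·1 = -5  (check: 587·1 + 112·(-5) = 27)
  q = 4: r = 4, s = 0 − 4·1 = -4, t = 1 − 4·(-5) = 21  (check: 587·(-4) + 112·21 = 4)
  q = 6: r = 3, s = 1 − 6·(-4) = 25, t = -5 − 6·21 = -131  (check: 587·25 + 112·(-131) = 3)
  q = 1: r = 1, s = -4 − 1·25 = -29, t = 21 − 1·(-131) = 152  (check: 587·(-29) + 112·152 = 1)
The row with r = 1 (the gcd) gives the Bezout coefficients s = -29, t = 152.
Result: 587 · (-29) + 112 · (152) = 1.

gcd(587, 112) = 1; s = -29, t = 152 (check: 587·(-29) + 112·152 = 1).


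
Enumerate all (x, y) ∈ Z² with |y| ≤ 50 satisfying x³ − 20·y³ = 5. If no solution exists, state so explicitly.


The equation is x³ - 20y³ = 5. For fixed y, x³ = 20·y³ + 5, so a solution requires the RHS to be a perfect cube.
Strategy: iterate y from -50 to 50, compute RHS = 20·y³ + 5, and check whether it is a (positive or negative) perfect cube.
Check small values of y:
  y = 0: RHS = 5 is not a perfect cube.
  y = 1: RHS = 25 is not a perfect cube.
  y = -1: RHS = -15 is not a perfect cube.
  y = 2: RHS = 165 is not a perfect cube.
  y = -2: RHS = -155 is not a perfect cube.
  y = 3: RHS = 545 is not a perfect cube.
  y = -3: RHS = -535 is not a perfect cube.
Continuing the search up to |y| = 50 finds no solutions either.
No (x, y) in the scanned range satisfies the equation.

No integer solutions with |y| ≤ 50.


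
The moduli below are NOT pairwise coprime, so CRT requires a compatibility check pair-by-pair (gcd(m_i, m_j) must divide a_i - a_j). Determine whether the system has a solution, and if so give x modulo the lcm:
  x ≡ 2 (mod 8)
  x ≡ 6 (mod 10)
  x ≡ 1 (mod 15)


Moduli 8, 10, 15 are not pairwise coprime, so CRT works modulo lcm(m_i) when all pairwise compatibility conditions hold.
Pairwise compatibility: gcd(m_i, m_j) must divide a_i - a_j for every pair.
Merge one congruence at a time:
  Start: x ≡ 2 (mod 8).
  Combine with x ≡ 6 (mod 10): gcd(8, 10) = 2; 6 - 2 = 4, which IS divisible by 2, so compatible.
    Write x = 2 + 8·t and substitute into x ≡ 6 (mod 10): 8·t ≡ 6 − 2 = 4 (mod 10).
    Divide the congruence (and modulus) by g = 2: 4·t ≡ 2 (mod 5).
    The inverse of 4 mod 5 is 4 (since 4·4 = 16 = 3·5 + 1), so t ≡ 4·2 = 8 ≡ 3 (mod 5).
    Then x = 2 + 8·3 = 26, valid modulo lcm(8, 10) = 40: x ≡ 26 (mod 40).
  Combine with x ≡ 1 (mod 15): gcd(40, 15) = 5; 1 - 26 = -25, which IS divisible by 5, so compatible.
    Write x = 26 + 40·t and substitute into x ≡ 1 (mod 15): 40·t ≡ 1 − 26 = -25 (mod 15).
    Divide the congruence (and modulus) by g = 5: 8·t ≡ -5 (mod 3).
    Reduce coefficients mod 3: 2·t ≡ 1 (mod 3).
    The inverse of 2 mod 3 is 2 (since 2·2 = 4 = 1·3 + 1), so t ≡ 2·1 = 2 ≡ 2 (mod 3).
    Then x = 26 + 40·2 = 106, valid modulo lcm(40, 15) = 120: x ≡ 106 (mod 120).
Verify: 106 mod 8 = 2, 106 mod 10 = 6, 106 mod 15 = 1.

x ≡ 106 (mod 120).


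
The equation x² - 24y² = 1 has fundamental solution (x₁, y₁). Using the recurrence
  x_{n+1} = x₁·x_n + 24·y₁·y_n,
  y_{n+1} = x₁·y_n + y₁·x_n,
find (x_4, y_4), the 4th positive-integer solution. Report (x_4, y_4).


Step 1: Find the fundamental solution (x₁, y₁) of x² - 24y² = 1.
  Expand √24 as a continued fraction. a₀ = ⌊√24⌋ = 4; iterate m_{k+1} = d_k·a_k − m_k, d_{k+1} = (24 − m_{k+1}²)/d_k, a_{k+1} = ⌊(a₀ + m_{k+1})/d_{k+1}⌋ (starting m₀ = 0, d₀ = 1), with convergents p_k = a_k·p_{k-1} + p_{k-2}, q_k = a_k·q_{k-1} + q_{k-2} (p₋₁ = 1, q₋₁ = 0):
  k = 0: a₀ = 4; p₀/q₀ = 4/1; p₀² − 24·q₀² = 16 − 24 = -8.
  k = 1: m = 4, d = 8, a = ⌊(4 + 4)/8⌋ = 1; p/q = (1·4 + 1)/(1·1 + 0) = 5/1; p² − 24·q² = 25 − 24 = 1.
  The first convergent with p² − 24·q² = 1 gives the fundamental solution (x₁, y₁) = (5, 1).
Step 2: Apply the recurrence (x_{n+1}, y_{n+1}) = (x₁x_n + 24y₁y_n, x₁y_n + y₁x_n) repeatedly.
  From (x_1, y_1) = (5, 1): x_2 = 5·5 + 24·1·1 = 49; y_2 = 5·1 + 1·5 = 10.
  From (x_2, y_2) = (49, 10): x_3 = 5·49 + 24·1·10 = 485; y_3 = 5·10 + 1·49 = 99.
  From (x_3, y_3) = (485, 99): x_4 = 5·485 + 24·1·99 = 4801; y_4 = 5·99 + 1·485 = 980.
Step 3: Verify x_4² - 24·y_4² = 23049601 - 23049600 = 1 (should be 1). ✓

(x_1, y_1) = (5, 1); (x_4, y_4) = (4801, 980).


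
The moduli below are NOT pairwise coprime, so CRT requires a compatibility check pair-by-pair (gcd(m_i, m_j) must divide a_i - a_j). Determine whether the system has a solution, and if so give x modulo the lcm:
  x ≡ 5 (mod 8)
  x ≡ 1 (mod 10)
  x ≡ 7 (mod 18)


Moduli 8, 10, 18 are not pairwise coprime, so CRT works modulo lcm(m_i) when all pairwise compatibility conditions hold.
Pairwise compatibility: gcd(m_i, m_j) must divide a_i - a_j for every pair.
Merge one congruence at a time:
  Start: x ≡ 5 (mod 8).
  Combine with x ≡ 1 (mod 10): gcd(8, 10) = 2; 1 - 5 = -4, which IS divisible by 2, so compatible.
    Write x = 5 + 8·t and substitute into x ≡ 1 (mod 10): 8·t ≡ 1 − 5 = -4 (mod 10).
    Divide the congruence (and modulus) by g = 2: 4·t ≡ -2 (mod 5).
    Reduce coefficients mod 5: 4·t ≡ 3 (mod 5).
    The inverse of 4 mod 5 is 4 (since 4·4 = 16 = 3·5 + 1), so t ≡ 4·3 = 12 ≡ 2 (mod 5).
    Then x = 5 + 8·2 = 21, valid modulo lcm(8, 10) = 40: x ≡ 21 (mod 40).
  Combine with x ≡ 7 (mod 18): gcd(40, 18) = 2; 7 - 21 = -14, which IS divisible by 2, so compatible.
    Write x = 21 + 40·t and substitute into x ≡ 7 (mod 18): 40·t ≡ 7 − 21 = -14 (mod 18).
    Divide the congruence (and modulus) by g = 2: 20·t ≡ -7 (mod 9).
    Reduce coefficients mod 9: 2·t ≡ 2 (mod 9).
    The inverse of 2 mod 9 is 5 (since 2·5 = 10 = 1·9 + 1), so t ≡ 5·2 = 10 ≡ 1 (mod 9).
    Then x = 21 + 40·1 = 61, valid modulo lcm(40, 18) = 360: x ≡ 61 (mod 360).
Verify: 61 mod 8 = 5, 61 mod 10 = 1, 61 mod 18 = 7.

x ≡ 61 (mod 360).


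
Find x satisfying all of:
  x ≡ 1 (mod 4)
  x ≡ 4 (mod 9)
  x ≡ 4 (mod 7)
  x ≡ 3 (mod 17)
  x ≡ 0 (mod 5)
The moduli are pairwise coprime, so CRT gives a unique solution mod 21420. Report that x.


Product of moduli M = 4 · 9 · 7 · 17 · 5 = 21420.
Merge one congruence at a time:
  Start: x ≡ 1 (mod 4).
  Combine with x ≡ 4 (mod 9); new modulus lcm = 36.
    Write x = 1 + 4·t and substitute into x ≡ 4 (mod 9): 4·t ≡ 4 − 1 = 3 (mod 9).
    The inverse of 4 mod 9 is 7 (since 4·7 = 28 = 3·9 + 1), so t ≡ 7·3 = 21 ≡ 3 (mod 9).
    Then x = 1 + 4·3 = 13, valid modulo lcm(4, 9) = 36: x ≡ 13 (mod 36).
  Combine with x ≡ 4 (mod 7); new modulus lcm = 252.
    Write x = 13 + 36·t and substitute into x ≡ 4 (mod 7): 36·t ≡ 4 − 13 = -9 (mod 7).
    Reduce coefficients mod 7: 1·t ≡ 5 (mod 7).
    So t ≡ 5 (mod 7).
    Then x = 13 + 36·5 = 193, valid modulo lcm(36, 7) = 252: x ≡ 193 (mod 252).
  Combine with x ≡ 3 (mod 17); new modulus lcm = 4284.
    Write x = 193 + 252·t and substitute into x ≡ 3 (mod 17): 252·t ≡ 3 − 193 = -190 (mod 17).
    Reduce coefficients mod 17: 14·t ≡ 14 (mod 17).
    The inverse of 14 mod 17 is 11 (since 14·11 = 154 = 9·17 + 1), so t ≡ 11·14 = 154 ≡ 1 (mod 17).
    Then x = 193 + 252·1 = 445, valid modulo lcm(252, 17) = 4284: x ≡ 445 (mod 4284).
  Combine with x ≡ 0 (mod 5); new modulus lcm = 21420.
    Write x = 445 + 4284·t and substitute into x ≡ 0 (mod 5): 4284·t ≡ 0 − 445 = -445 (mod 5).
    Reduce coefficients mod 5: 4·t ≡ 0 (mod 5).
    The inverse of 4 mod 5 is 4 (since 4·4 = 16 = 3·5 + 1), so t ≡ 4·0 = 0 ≡ 0 (mod 5).
    Then x = 445 + 4284·0 = 445, valid modulo lcm(4284, 5) = 21420: x ≡ 445 (mod 21420).
Verify against each original: 445 mod 4 = 1, 445 mod 9 = 4, 445 mod 7 = 4, 445 mod 17 = 3, 445 mod 5 = 0.

x ≡ 445 (mod 21420).


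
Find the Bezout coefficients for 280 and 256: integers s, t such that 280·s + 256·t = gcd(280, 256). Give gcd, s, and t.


Euclidean algorithm on (280, 256) — divide until remainder is 0:
  280 = 1 · 256 + 24
  256 = 10 · 24 + 16
  24 = 1 · 16 + 8
  16 = 2 · 8 + 0
gcd(280, 256) = 8.
Track Bezout coefficients alongside the remainders: start with r₀ = 280 = a·1 + b·0 (s = 1, t = 0) and r₁ = 256 = a·0 + b·1 (s = 0, t = 1); each new remainder r_{k+1} = r_{k-1} − q_k·r_k inherits s_{k+1} = s_{k-1} − q_k·s_k, t_{k+1} = t_{k-1} − q_k·t_k, so r_k = a·s_k + b·t_k at every step:
  q = 1: r = 24, s = 1 − 1·0 = 1, t = 0 − 1·1 = -1  (check: 280·1 + 256·(-1) = 24)
  q = 10: r = 16, s = 0 − 10·1 = -10, t = 1 − 10·(-1) = 11  (check: 280·(-10) + 256·11 = 16)
  q = 1: r = 8, s = 1 − 1·(-10) = 11, t = -1 − 1·11 = -12  (check: 280·11 + 256·(-12) = 8)
The row with r = 8 (the gcd) gives the Bezout coefficients s = 11, t = -12.
Result: 280 · (11) + 256 · (-12) = 8.

gcd(280, 256) = 8; s = 11, t = -12 (check: 280·11 + 256·(-12) = 8).


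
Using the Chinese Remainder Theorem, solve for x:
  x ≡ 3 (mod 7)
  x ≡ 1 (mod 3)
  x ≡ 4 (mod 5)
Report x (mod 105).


Moduli 7, 3, 5 are pairwise coprime; by CRT there is a unique solution modulo M = 7 · 3 · 5 = 105.
Solve pairwise, accumulating the modulus:
  Start with x ≡ 3 (mod 7).
  Combine with x ≡ 1 (mod 3): since gcd(7, 3) = 1, we get a unique residue mod 21.
    Write x = 3 + 7·t and substitute into x ≡ 1 (mod 3): 7·t ≡ 1 − 3 = -2 (mod 3).
    Reduce coefficients mod 3: 1·t ≡ 1 (mod 3).
    So t ≡ 1 (mod 3).
    Then x = 3 + 7·1 = 10, valid modulo lcm(7, 3) = 21: x ≡ 10 (mod 21).
  Combine with x ≡ 4 (mod 5): since gcd(21, 5) = 1, we get a unique residue mod 105.
    Write x = 10 + 21·t and substitute into x ≡ 4 (mod 5): 21·t ≡ 4 − 10 = -6 (mod 5).
    Reduce coefficients mod 5: 1·t ≡ 4 (mod 5).
    So t ≡ 4 (mod 5).
    Then x = 10 + 21·4 = 94, valid modulo lcm(21, 5) = 105: x ≡ 94 (mod 105).
Verify: 94 mod 7 = 3 ✓, 94 mod 3 = 1 ✓, 94 mod 5 = 4 ✓.

x ≡ 94 (mod 105).


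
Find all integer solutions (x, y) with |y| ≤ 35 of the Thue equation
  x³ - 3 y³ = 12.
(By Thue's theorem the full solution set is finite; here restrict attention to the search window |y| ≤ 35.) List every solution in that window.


The equation is x³ - 3y³ = 12. For fixed y, x³ = 3·y³ + 12, so a solution requires the RHS to be a perfect cube.
Strategy: iterate y from -35 to 35, compute RHS = 3·y³ + 12, and check whether it is a (positive or negative) perfect cube.
Check small values of y:
  y = 0: RHS = 12 is not a perfect cube.
  y = 1: RHS = 15 is not a perfect cube.
  y = -1: RHS = 9 is not a perfect cube.
  y = 2: RHS = 36 is not a perfect cube.
  y = -2: RHS = -12 is not a perfect cube.
  y = 3: RHS = 93 is not a perfect cube.
  y = -3: RHS = -69 is not a perfect cube.
Continuing the search up to |y| = 35 finds no solutions either.
No (x, y) in the scanned range satisfies the equation.

No integer solutions with |y| ≤ 35.


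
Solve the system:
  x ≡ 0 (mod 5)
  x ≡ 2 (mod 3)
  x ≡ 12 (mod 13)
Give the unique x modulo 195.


Moduli 5, 3, 13 are pairwise coprime; by CRT there is a unique solution modulo M = 5 · 3 · 13 = 195.
Solve pairwise, accumulating the modulus:
  Start with x ≡ 0 (mod 5).
  Combine with x ≡ 2 (mod 3): since gcd(5, 3) = 1, we get a unique residue mod 15.
    Write x = 0 + 5·t and substitute into x ≡ 2 (mod 3): 5·t ≡ 2 − 0 = 2 (mod 3).
    Reduce coefficients mod 3: 2·t ≡ 2 (mod 3).
    The inverse of 2 mod 3 is 2 (since 2·2 = 4 = 1·3 + 1), so t ≡ 2·2 = 4 ≡ 1 (mod 3).
    Then x = 0 + 5·1 = 5, valid modulo lcm(5, 3) = 15: x ≡ 5 (mod 15).
  Combine with x ≡ 12 (mod 13): since gcd(15, 13) = 1, we get a unique residue mod 195.
    Write x = 5 + 15·t and substitute into x ≡ 12 (mod 13): 15·t ≡ 12 − 5 = 7 (mod 13).
    Reduce coefficients mod 13: 2·t ≡ 7 (mod 13).
    The inverse of 2 mod 13 is 7 (since 2·7 = 14 = 1·13 + 1), so t ≡ 7·7 = 49 ≡ 10 (mod 13).
    Then x = 5 + 15·10 = 155, valid modulo lcm(15, 13) = 195: x ≡ 155 (mod 195).
Verify: 155 mod 5 = 0 ✓, 155 mod 3 = 2 ✓, 155 mod 13 = 12 ✓.

x ≡ 155 (mod 195).


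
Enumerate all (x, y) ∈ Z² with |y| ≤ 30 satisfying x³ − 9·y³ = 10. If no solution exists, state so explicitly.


The equation is x³ - 9y³ = 10. For fixed y, x³ = 9·y³ + 10, so a solution requires the RHS to be a perfect cube.
Strategy: iterate y from -30 to 30, compute RHS = 9·y³ + 10, and check whether it is a (positive or negative) perfect cube.
Check small values of y:
  y = 0: RHS = 10 is not a perfect cube.
  y = 1: RHS = 19 is not a perfect cube.
  y = -1: RHS = 1 = (1)³ ⇒ x = 1 works.
  y = 2: RHS = 82 is not a perfect cube.
  y = -2: RHS = -62 is not a perfect cube.
  y = 3: RHS = 253 is not a perfect cube.
  y = -3: RHS = -233 is not a perfect cube.
Continuing the search up to |y| = 30 finds no further solutions beyond those listed.
Collected solutions: (1, -1).

Solutions (with |y| ≤ 30): (1, -1).


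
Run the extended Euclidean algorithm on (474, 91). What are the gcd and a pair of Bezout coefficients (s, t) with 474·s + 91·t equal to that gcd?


Euclidean algorithm on (474, 91) — divide until remainder is 0:
  474 = 5 · 91 + 19
  91 = 4 · 19 + 15
  19 = 1 · 15 + 4
  15 = 3 · 4 + 3
  4 = 1 · 3 + 1
  3 = 3 · 1 + 0
gcd(474, 91) = 1.
Track Bezout coefficients alongside the remainders: start with r₀ = 474 = a·1 + b·0 (s = 1, t = 0) and r₁ = 91 = a·0 + b·1 (s = 0, t = 1); each new remainder r_{k+1} = r_{k-1} − q_k·r_k inherits s_{k+1} = s_{k-1} − q_k·s_k, t_{k+1} = t_{k-1} − q_k·t_k, so r_k = a·s_k + b·t_k at every step:
  q = 5: r = 19, s = 1 − 5·0 = 1, t = 0 − 5·1 = -5  (check: 474·1 + 91·(-5) = 19)
  q = 4: r = 15, s = 0 − 4·1 = -4, t = 1 − 4·(-5) = 21  (check: 474·(-4) + 91·21 = 15)
  q = 1: r = 4, s = 1 − 1·(-4) = 5, t = -5 − 1·21 = -26  (check: 474·5 + 91·(-26) = 4)
  q = 3: r = 3, s = -4 − 3·5 = -19, t = 21 − 3·(-26) = 99  (check: 474·(-19) + 91·99 = 3)
  q = 1: r = 1, s = 5 − 1·(-19) = 24, t = -26 − 1·99 = -125  (check: 474·24 + 91·(-125) = 1)
The row with r = 1 (the gcd) gives the Bezout coefficients s = 24, t = -125.
Result: 474 · (24) + 91 · (-125) = 1.

gcd(474, 91) = 1; s = 24, t = -125 (check: 474·24 + 91·(-125) = 1).


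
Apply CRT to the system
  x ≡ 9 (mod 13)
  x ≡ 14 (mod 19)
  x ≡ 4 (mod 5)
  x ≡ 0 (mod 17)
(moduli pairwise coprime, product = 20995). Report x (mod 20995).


Product of moduli M = 13 · 19 · 5 · 17 = 20995.
Merge one congruence at a time:
  Start: x ≡ 9 (mod 13).
  Combine with x ≡ 14 (mod 19); new modulus lcm = 247.
    Write x = 9 + 13·t and substitute into x ≡ 14 (mod 19): 13·t ≡ 14 − 9 = 5 (mod 19).
    The inverse of 13 mod 19 is 3 (since 13·3 = 39 = 2·19 + 1), so t ≡ 3·5 = 15 ≡ 15 (mod 19).
    Then x = 9 + 13·15 = 204, valid modulo lcm(13, 19) = 247: x ≡ 204 (mod 247).
  Combine with x ≡ 4 (mod 5); new modulus lcm = 1235.
    Write x = 204 + 247·t and substitute into x ≡ 4 (mod 5): 247·t ≡ 4 − 204 = -200 (mod 5).
    Reduce coefficients mod 5: 2·t ≡ 0 (mod 5).
    The inverse of 2 mod 5 is 3 (since 2·3 = 6 = 1·5 + 1), so t ≡ 3·0 = 0 ≡ 0 (mod 5).
    Then x = 204 + 247·0 = 204, valid modulo lcm(247, 5) = 1235: x ≡ 204 (mod 1235).
  Combine with x ≡ 0 (mod 17); new modulus lcm = 20995.
    Write x = 204 + 1235·t and substitute into x ≡ 0 (mod 17): 1235·t ≡ 0 − 204 = -204 (mod 17).
    Reduce coefficients mod 17: 11·t ≡ 0 (mod 17).
    The inverse of 11 mod 17 is 14 (since 11·14 = 154 = 9·17 + 1), so t ≡ 14·0 = 0 ≡ 0 (mod 17).
    Then x = 204 + 1235·0 = 204, valid modulo lcm(1235, 17) = 20995: x ≡ 204 (mod 20995).
Verify against each original: 204 mod 13 = 9, 204 mod 19 = 14, 204 mod 5 = 4, 204 mod 17 = 0.

x ≡ 204 (mod 20995).


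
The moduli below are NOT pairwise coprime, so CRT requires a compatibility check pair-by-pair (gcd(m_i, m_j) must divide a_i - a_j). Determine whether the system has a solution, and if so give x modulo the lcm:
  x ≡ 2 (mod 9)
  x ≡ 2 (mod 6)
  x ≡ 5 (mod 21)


Moduli 9, 6, 21 are not pairwise coprime, so CRT works modulo lcm(m_i) when all pairwise compatibility conditions hold.
Pairwise compatibility: gcd(m_i, m_j) must divide a_i - a_j for every pair.
Merge one congruence at a time:
  Start: x ≡ 2 (mod 9).
  Combine with x ≡ 2 (mod 6): gcd(9, 6) = 3; 2 - 2 = 0, which IS divisible by 3, so compatible.
    Write x = 2 + 9·t and substitute into x ≡ 2 (mod 6): 9·t ≡ 2 − 2 = 0 (mod 6).
    Divide the congruence (and modulus) by g = 3: 3·t ≡ 0 (mod 2).
    Reduce coefficients mod 2: 1·t ≡ 0 (mod 2).
    So t ≡ 0 (mod 2).
    Then x = 2 + 9·0 = 2, valid modulo lcm(9, 6) = 18: x ≡ 2 (mod 18).
  Combine with x ≡ 5 (mod 21): gcd(18, 21) = 3; 5 - 2 = 3, which IS divisible by 3, so compatible.
    Write x = 2 + 18·t and substitute into x ≡ 5 (mod 21): 18·t ≡ 5 − 2 = 3 (mod 21).
    Divide the congruence (and modulus) by g = 3: 6·t ≡ 1 (mod 7).
    The inverse of 6 mod 7 is 6 (since 6·6 = 36 = 5·7 + 1), so t ≡ 6·1 = 6 ≡ 6 (mod 7).
    Then x = 2 + 18·6 = 110, valid modulo lcm(18, 21) = 126: x ≡ 110 (mod 126).
Verify: 110 mod 9 = 2, 110 mod 6 = 2, 110 mod 21 = 5.

x ≡ 110 (mod 126).


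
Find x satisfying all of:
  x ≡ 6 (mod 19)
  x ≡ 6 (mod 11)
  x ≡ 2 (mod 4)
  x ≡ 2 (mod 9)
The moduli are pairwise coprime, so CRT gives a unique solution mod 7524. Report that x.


Product of moduli M = 19 · 11 · 4 · 9 = 7524.
Merge one congruence at a time:
  Start: x ≡ 6 (mod 19).
  Combine with x ≡ 6 (mod 11); new modulus lcm = 209.
    Write x = 6 + 19·t and substitute into x ≡ 6 (mod 11): 19·t ≡ 6 − 6 = 0 (mod 11).
    Reduce coefficients mod 11: 8·t ≡ 0 (mod 11).
    The inverse of 8 mod 11 is 7 (since 8·7 = 56 = 5·11 + 1), so t ≡ 7·0 = 0 ≡ 0 (mod 11).
    Then x = 6 + 19·0 = 6, valid modulo lcm(19, 11) = 209: x ≡ 6 (mod 209).
  Combine with x ≡ 2 (mod 4); new modulus lcm = 836.
    Write x = 6 + 209·t and substitute into x ≡ 2 (mod 4): 209·t ≡ 2 − 6 = -4 (mod 4).
    Reduce coefficients mod 4: 1·t ≡ 0 (mod 4).
    So t ≡ 0 (mod 4).
    Then x = 6 + 209·0 = 6, valid modulo lcm(209, 4) = 836: x ≡ 6 (mod 836).
  Combine with x ≡ 2 (mod 9); new modulus lcm = 7524.
    Write x = 6 + 836·t and substitute into x ≡ 2 (mod 9): 836·t ≡ 2 − 6 = -4 (mod 9).
    Reduce coefficients mod 9: 8·t ≡ 5 (mod 9).
    The inverse of 8 mod 9 is 8 (since 8·8 = 64 = 7·9 + 1), so t ≡ 8·5 = 40 ≡ 4 (mod 9).
    Then x = 6 + 836·4 = 3350, valid modulo lcm(836, 9) = 7524: x ≡ 3350 (mod 7524).
Verify against each original: 3350 mod 19 = 6, 3350 mod 11 = 6, 3350 mod 4 = 2, 3350 mod 9 = 2.

x ≡ 3350 (mod 7524).


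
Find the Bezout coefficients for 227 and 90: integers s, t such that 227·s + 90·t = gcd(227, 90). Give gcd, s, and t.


Euclidean algorithm on (227, 90) — divide until remainder is 0:
  227 = 2 · 90 + 47
  90 = 1 · 47 + 43
  47 = 1 · 43 + 4
  43 = 10 · 4 + 3
  4 = 1 · 3 + 1
  3 = 3 · 1 + 0
gcd(227, 90) = 1.
Track Bezout coefficients alongside the remainders: start with r₀ = 227 = a·1 + b·0 (s = 1, t = 0) and r₁ = 90 = a·0 + b·1 (s = 0, t = 1); each new remainder r_{k+1} = r_{k-1} − q_k·r_k inherits s_{k+1} = s_{k-1} − q_k·s_k, t_{k+1} = t_{k-1} − q_k·t_k, so r_k = a·s_k + b·t_k at every step:
  q = 2: r = 47, s = 1 − 2·0 = 1, t = 0 − 2·1 = -2  (check: 227·1 + 90·(-2) = 47)
  q = 1: r = 43, s = 0 − 1·1 = -1, t = 1 − 1·(-2) = 3  (check: 227·(-1) + 90·3 = 43)
  q = 1: r = 4, s = 1 − 1·(-1) = 2, t = -2 − 1·3 = -5  (check: 227·2 + 90·(-5) = 4)
  q = 10: r = 3, s = -1 − 10·2 = -21, t = 3 − 10·(-5) = 53  (check: 227·(-21) + 90·53 = 3)
  q = 1: r = 1, s = 2 − 1·(-21) = 23, t = -5 − 1·53 = -58  (check: 227·23 + 90·(-58) = 1)
The row with r = 1 (the gcd) gives the Bezout coefficients s = 23, t = -58.
Result: 227 · (23) + 90 · (-58) = 1.

gcd(227, 90) = 1; s = 23, t = -58 (check: 227·23 + 90·(-58) = 1).


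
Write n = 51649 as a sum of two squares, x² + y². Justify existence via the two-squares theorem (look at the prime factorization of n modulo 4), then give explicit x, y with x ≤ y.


Step 1: Factor n = 51649 = 13 · 29 · 137.
Step 2: Check the mod-4 condition on each prime factor: 13 ≡ 1 (mod 4), exponent 1; 29 ≡ 1 (mod 4), exponent 1; 137 ≡ 1 (mod 4), exponent 1.
All primes ≡ 3 (mod 4) appear to even exponent (or don't appear), so by the two-squares theorem n IS expressible as a sum of two squares.
Step 3: Build a representation. Here n = 13 · 29 · 137 is a product of primes ≡ 1 (mod 4). Each prime p ≡ 1 (mod 4) is itself a sum of two squares; find a² by testing p − a² for a perfect square:
  13: 13 − 1² = 12, 13 − 2² = 9 = 3² ⇒ 13 = 2² + 3².
  29: 29 − 1² = 28, 29 − 2² = 25 = 5² ⇒ 29 = 2² + 5².
  137: 137 − 1² = 136, 137 − 2² = 133, 137 − 3² = 128, 137 − 4² = 121 = 11² ⇒ 137 = 4² + 11².
  Combine using the Brahmagupta–Fibonacci identity (a² + b²)(c² + d²) = (ac − bd)² + (ad + bc)² = (ac + bd)² + (ad − bc)²:
  13 · 29 = 377: from (2² + 3²)(2² + 5²), take (2·2 − 3·5, 2·5 + 3·2) = (4 − 15, 10 + 6) = (-11, 16); dropping signs (only squares matter) gives (11, 16); check 11² + 16² = 121 + 256 = 377 ✓.
  377 · 137 = 51649: from (11² + 16²)(4² + 11²), take (11·4 − 16·11, 11·11 + 16·4) = (44 − 176, 121 + 64) = (-132, 185); dropping signs (only squares matter) gives (132, 185); check 132² + 185² = 17424 + 34225 = 51649 ✓.
Step 4: Order so x ≤ y and verify: 132² + 185² = 17424 + 34225 = 51649 = n. ✓

n = 51649 = 132² + 185² (one valid representation with x ≤ y).


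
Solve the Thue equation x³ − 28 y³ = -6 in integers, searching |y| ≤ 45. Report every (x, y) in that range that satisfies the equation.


The equation is x³ - 28y³ = -6. For fixed y, x³ = 28·y³ − 6, so a solution requires the RHS to be a perfect cube.
Strategy: iterate y from -45 to 45, compute RHS = 28·y³ − 6, and check whether it is a (positive or negative) perfect cube.
Check small values of y:
  y = 0: RHS = -6 is not a perfect cube.
  y = 1: RHS = 22 is not a perfect cube.
  y = -1: RHS = -34 is not a perfect cube.
  y = 2: RHS = 218 is not a perfect cube.
  y = -2: RHS = -230 is not a perfect cube.
  y = 3: RHS = 750 is not a perfect cube.
  y = -3: RHS = -762 is not a perfect cube.
Continuing the search up to |y| = 45 finds no solutions either.
No (x, y) in the scanned range satisfies the equation.

No integer solutions with |y| ≤ 45.


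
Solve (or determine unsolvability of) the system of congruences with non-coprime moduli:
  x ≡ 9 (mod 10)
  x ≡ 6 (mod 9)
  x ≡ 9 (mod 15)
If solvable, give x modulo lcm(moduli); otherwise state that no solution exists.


Moduli 10, 9, 15 are not pairwise coprime, so CRT works modulo lcm(m_i) when all pairwise compatibility conditions hold.
Pairwise compatibility: gcd(m_i, m_j) must divide a_i - a_j for every pair.
Merge one congruence at a time:
  Start: x ≡ 9 (mod 10).
  Combine with x ≡ 6 (mod 9): gcd(10, 9) = 1; 6 - 9 = -3, which IS divisible by 1, so compatible.
    Write x = 9 + 10·t and substitute into x ≡ 6 (mod 9): 10·t ≡ 6 − 9 = -3 (mod 9).
    Reduce coefficients mod 9: 1·t ≡ 6 (mod 9).
    So t ≡ 6 (mod 9).
    Then x = 9 + 10·6 = 69, valid modulo lcm(10, 9) = 90: x ≡ 69 (mod 90).
  Combine with x ≡ 9 (mod 15): gcd(90, 15) = 15; 9 - 69 = -60, which IS divisible by 15, so compatible.
    Write x = 69 + 90·t and substitute into x ≡ 9 (mod 15): 90·t ≡ 9 − 69 = -60 (mod 15).
    Divide the congruence (and modulus) by g = 15: 6·t ≡ -4 (mod 1).
    Modulo 1 every t works; take t = 0.
    Then x = 69 + 90·0 = 69, valid modulo lcm(90, 15) = 90: x ≡ 69 (mod 90).
Verify: 69 mod 10 = 9, 69 mod 9 = 6, 69 mod 15 = 9.

x ≡ 69 (mod 90).


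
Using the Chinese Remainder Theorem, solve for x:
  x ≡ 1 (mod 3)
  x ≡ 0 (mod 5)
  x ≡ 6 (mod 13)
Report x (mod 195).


Moduli 3, 5, 13 are pairwise coprime; by CRT there is a unique solution modulo M = 3 · 5 · 13 = 195.
Solve pairwise, accumulating the modulus:
  Start with x ≡ 1 (mod 3).
  Combine with x ≡ 0 (mod 5): since gcd(3, 5) = 1, we get a unique residue mod 15.
    Write x = 1 + 3·t and substitute into x ≡ 0 (mod 5): 3·t ≡ 0 − 1 = -1 (mod 5).
    Reduce coefficients mod 5: 3·t ≡ 4 (mod 5).
    The inverse of 3 mod 5 is 2 (since 3·2 = 6 = 1·5 + 1), so t ≡ 2·4 = 8 ≡ 3 (mod 5).
    Then x = 1 + 3·3 = 10, valid modulo lcm(3, 5) = 15: x ≡ 10 (mod 15).
  Combine with x ≡ 6 (mod 13): since gcd(15, 13) = 1, we get a unique residue mod 195.
    Write x = 10 + 15·t and substitute into x ≡ 6 (mod 13): 15·t ≡ 6 − 10 = -4 (mod 13).
    Reduce coefficients mod 13: 2·t ≡ 9 (mod 13).
    The inverse of 2 mod 13 is 7 (since 2·7 = 14 = 1·13 + 1), so t ≡ 7·9 = 63 ≡ 11 (mod 13).
    Then x = 10 + 15·11 = 175, valid modulo lcm(15, 13) = 195: x ≡ 175 (mod 195).
Verify: 175 mod 3 = 1 ✓, 175 mod 5 = 0 ✓, 175 mod 13 = 6 ✓.

x ≡ 175 (mod 195).


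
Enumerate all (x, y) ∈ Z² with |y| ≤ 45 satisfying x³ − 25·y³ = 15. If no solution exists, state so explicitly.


The equation is x³ - 25y³ = 15. For fixed y, x³ = 25·y³ + 15, so a solution requires the RHS to be a perfect cube.
Strategy: iterate y from -45 to 45, compute RHS = 25·y³ + 15, and check whether it is a (positive or negative) perfect cube.
Check small values of y:
  y = 0: RHS = 15 is not a perfect cube.
  y = 1: RHS = 40 is not a perfect cube.
  y = -1: RHS = -10 is not a perfect cube.
  y = 2: RHS = 215 is not a perfect cube.
  y = -2: RHS = -185 is not a perfect cube.
  y = 3: RHS = 690 is not a perfect cube.
  y = -3: RHS = -660 is not a perfect cube.
Continuing the search up to |y| = 45 finds no solutions either.
No (x, y) in the scanned range satisfies the equation.

No integer solutions with |y| ≤ 45.


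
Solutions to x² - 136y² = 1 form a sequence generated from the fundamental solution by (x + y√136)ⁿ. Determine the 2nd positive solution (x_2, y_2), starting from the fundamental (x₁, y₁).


Step 1: Find the fundamental solution (x₁, y₁) of x² - 136y² = 1.
  Expand √136 as a continued fraction. a₀ = ⌊√136⌋ = 11; iterate m_{k+1} = d_k·a_k − m_k, d_{k+1} = (136 − m_{k+1}²)/d_k, a_{k+1} = ⌊(a₀ + m_{k+1})/d_{k+1}⌋ (starting m₀ = 0, d₀ = 1), with convergents p_k = a_k·p_{k-1} + p_{k-2}, q_k = a_k·q_{k-1} + q_{k-2} (p₋₁ = 1, q₋₁ = 0):
  k = 0: a₀ = 11; p₀/q₀ = 11/1; p₀² − 136·q₀² = 121 − 136 = -15.
  k = 1: m = 11, d = 15, a = ⌊(11 + 11)/15⌋ = 1; p/q = (1·11 + 1)/(1·1 + 0) = 12/1; p² − 136·q² = 144 − 136 = 8.
  k = 2: m = 4, d = 8, a = ⌊(11 + 4)/8⌋ = 1; p/q = (1·12 + 11)/(1·1 + 1) = 23/2; p² − 136·q² = 529 − 544 = -15.
  k = 3: m = 4, d = 15, a = ⌊(11 + 4)/15⌋ = 1; p/q = (1·23 + 12)/(1·2 + 1) = 35/3; p² − 136·q² = 1225 − 1224 = 1.
  The first convergent with p² − 136·q² = 1 gives the fundamental solution (x₁, y₁) = (35, 3).
Step 2: Apply the recurrence (x_{n+1}, y_{n+1}) = (x₁x_n + 136y₁y_n, x₁y_n + y₁x_n) repeatedly.
  From (x_1, y_1) = (35, 3): x_2 = 35·35 + 136·3·3 = 2449; y_2 = 35·3 + 3·35 = 210.
Step 3: Verify x_2² - 136·y_2² = 5997601 - 5997600 = 1 (should be 1). ✓

(x_1, y_1) = (35, 3); (x_2, y_2) = (2449, 210).


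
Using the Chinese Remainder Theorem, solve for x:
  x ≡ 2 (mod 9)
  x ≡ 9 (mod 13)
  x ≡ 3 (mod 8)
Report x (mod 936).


Moduli 9, 13, 8 are pairwise coprime; by CRT there is a unique solution modulo M = 9 · 13 · 8 = 936.
Solve pairwise, accumulating the modulus:
  Start with x ≡ 2 (mod 9).
  Combine with x ≡ 9 (mod 13): since gcd(9, 13) = 1, we get a unique residue mod 117.
    Write x = 2 + 9·t and substitute into x ≡ 9 (mod 13): 9·t ≡ 9 − 2 = 7 (mod 13).
    The inverse of 9 mod 13 is 3 (since 9·3 = 27 = 2·13 + 1), so t ≡ 3·7 = 21 ≡ 8 (mod 13).
    Then x = 2 + 9·8 = 74, valid modulo lcm(9, 13) = 117: x ≡ 74 (mod 117).
  Combine with x ≡ 3 (mod 8): since gcd(117, 8) = 1, we get a unique residue mod 936.
    Write x = 74 + 117·t and substitute into x ≡ 3 (mod 8): 117·t ≡ 3 − 74 = -71 (mod 8).
    Reduce coefficients mod 8: 5·t ≡ 1 (mod 8).
    The inverse of 5 mod 8 is 5 (since 5·5 = 25 = 3·8 + 1), so t ≡ 5·1 = 5 ≡ 5 (mod 8).
    Then x = 74 + 117·5 = 659, valid modulo lcm(117, 8) = 936: x ≡ 659 (mod 936).
Verify: 659 mod 9 = 2 ✓, 659 mod 13 = 9 ✓, 659 mod 8 = 3 ✓.

x ≡ 659 (mod 936).


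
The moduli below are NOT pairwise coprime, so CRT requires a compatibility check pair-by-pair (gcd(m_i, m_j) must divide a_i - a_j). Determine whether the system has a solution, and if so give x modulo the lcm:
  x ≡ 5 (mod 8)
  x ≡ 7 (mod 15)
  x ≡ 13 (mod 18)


Moduli 8, 15, 18 are not pairwise coprime, so CRT works modulo lcm(m_i) when all pairwise compatibility conditions hold.
Pairwise compatibility: gcd(m_i, m_j) must divide a_i - a_j for every pair.
Merge one congruence at a time:
  Start: x ≡ 5 (mod 8).
  Combine with x ≡ 7 (mod 15): gcd(8, 15) = 1; 7 - 5 = 2, which IS divisible by 1, so compatible.
    Write x = 5 + 8·t and substitute into x ≡ 7 (mod 15): 8·t ≡ 7 − 5 = 2 (mod 15).
    The inverse of 8 mod 15 is 2 (since 8·2 = 16 = 1·15 + 1), so t ≡ 2·2 = 4 ≡ 4 (mod 15).
    Then x = 5 + 8·4 = 37, valid modulo lcm(8, 15) = 120: x ≡ 37 (mod 120).
  Combine with x ≡ 13 (mod 18): gcd(120, 18) = 6; 13 - 37 = -24, which IS divisible by 6, so compatible.
    Write x = 37 + 120·t and substitute into x ≡ 13 (mod 18): 120·t ≡ 13 − 37 = -24 (mod 18).
    Divide the congruence (and modulus) by g = 6: 20·t ≡ -4 (mod 3).
    Reduce coefficients mod 3: 2·t ≡ 2 (mod 3).
    The inverse of 2 mod 3 is 2 (since 2·2 = 4 = 1·3 + 1), so t ≡ 2·2 = 4 ≡ 1 (mod 3).
    Then x = 37 + 120·1 = 157, valid modulo lcm(120, 18) = 360: x ≡ 157 (mod 360).
Verify: 157 mod 8 = 5, 157 mod 15 = 7, 157 mod 18 = 13.

x ≡ 157 (mod 360).


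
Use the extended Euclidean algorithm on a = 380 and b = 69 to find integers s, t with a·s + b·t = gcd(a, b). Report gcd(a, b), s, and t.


Euclidean algorithm on (380, 69) — divide until remainder is 0:
  380 = 5 · 69 + 35
  69 = 1 · 35 + 34
  35 = 1 · 34 + 1
  34 = 34 · 1 + 0
gcd(380, 69) = 1.
Track Bezout coefficients alongside the remainders: start with r₀ = 380 = a·1 + b·0 (s = 1, t = 0) and r₁ = 69 = a·0 + b·1 (s = 0, t = 1); each new remainder r_{k+1} = r_{k-1} − q_k·r_k inherits s_{k+1} = s_{k-1} − q_k·s_k, t_{k+1} = t_{k-1} − q_k·t_k, so r_k = a·s_k + b·t_k at every step:
  q = 5: r = 35, s = 1 − 5·0 = 1, t = 0 − 5·1 = -5  (check: 380·1 + 69·(-5) = 35)
  q = 1: r = 34, s = 0 − 1·1 = -1, t = 1 − 1·(-5) = 6  (check: 380·(-1) + 69·6 = 34)
  q = 1: r = 1, s = 1 − 1·(-1) = 2, t = -5 − 1·6 = -11  (check: 380·2 + 69·(-11) = 1)
The row with r = 1 (the gcd) gives the Bezout coefficients s = 2, t = -11.
Result: 380 · (2) + 69 · (-11) = 1.

gcd(380, 69) = 1; s = 2, t = -11 (check: 380·2 + 69·(-11) = 1).


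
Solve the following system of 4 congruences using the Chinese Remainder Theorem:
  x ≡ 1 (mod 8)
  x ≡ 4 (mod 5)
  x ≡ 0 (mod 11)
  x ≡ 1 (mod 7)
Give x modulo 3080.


Product of moduli M = 8 · 5 · 11 · 7 = 3080.
Merge one congruence at a time:
  Start: x ≡ 1 (mod 8).
  Combine with x ≡ 4 (mod 5); new modulus lcm = 40.
    Write x = 1 + 8·t and substitute into x ≡ 4 (mod 5): 8·t ≡ 4 − 1 = 3 (mod 5).
    Reduce coefficients mod 5: 3·t ≡ 3 (mod 5).
    The inverse of 3 mod 5 is 2 (since 3·2 = 6 = 1·5 + 1), so t ≡ 2·3 = 6 ≡ 1 (mod 5).
    Then x = 1 + 8·1 = 9, valid modulo lcm(8, 5) = 40: x ≡ 9 (mod 40).
  Combine with x ≡ 0 (mod 11); new modulus lcm = 440.
    Write x = 9 + 40·t and substitute into x ≡ 0 (mod 11): 40·t ≡ 0 − 9 = -9 (mod 11).
    Reduce coefficients mod 11: 7·t ≡ 2 (mod 11).
    The inverse of 7 mod 11 is 8 (since 7·8 = 56 = 5·11 + 1), so t ≡ 8·2 = 16 ≡ 5 (mod 11).
    Then x = 9 + 40·5 = 209, valid modulo lcm(40, 11) = 440: x ≡ 209 (mod 440).
  Combine with x ≡ 1 (mod 7); new modulus lcm = 3080.
    Write x = 209 + 440·t and substitute into x ≡ 1 (mod 7): 440·t ≡ 1 − 209 = -208 (mod 7).
    Reduce coefficients mod 7: 6·t ≡ 2 (mod 7).
    The inverse of 6 mod 7 is 6 (since 6·6 = 36 = 5·7 + 1), so t ≡ 6·2 = 12 ≡ 5 (mod 7).
    Then x = 209 + 440·5 = 2409, valid modulo lcm(440, 7) = 3080: x ≡ 2409 (mod 3080).
Verify against each original: 2409 mod 8 = 1, 2409 mod 5 = 4, 2409 mod 11 = 0, 2409 mod 7 = 1.

x ≡ 2409 (mod 3080).


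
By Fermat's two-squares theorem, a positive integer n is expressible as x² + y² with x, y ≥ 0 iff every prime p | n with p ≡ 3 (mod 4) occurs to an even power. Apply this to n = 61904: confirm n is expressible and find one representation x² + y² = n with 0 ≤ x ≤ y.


Step 1: Factor n = 61904 = 2^4 · 53 · 73.
Step 2: Check the mod-4 condition on each prime factor: 2 = 2 (special); 53 ≡ 1 (mod 4), exponent 1; 73 ≡ 1 (mod 4), exponent 1.
All primes ≡ 3 (mod 4) appear to even exponent (or don't appear), so by the two-squares theorem n IS expressible as a sum of two squares.
Step 3: Build a representation. Group n = k² · m with k = 4 and m = 53 · 73 = 3869 (a product of primes ≡ 1 (mod 4)); a representation of m scales to one of n via (k·x)² + (k·y)² = k²(x² + y²). Each prime p ≡ 1 (mod 4) is itself a sum of two squares; find a² by testing p − a² for a perfect square:
  53: 53 − 1² = 52, 53 − 2² = 49 = 7² ⇒ 53 = 2² + 7².
  73: 73 − 1² = 72, 73 − 2² = 69, 73 − 3² = 64 = 8² ⇒ 73 = 3² + 8².
  Combine using the Brahmagupta–Fibonacci identity (a² + b²)(c² + d²) = (ac − bd)² + (ad + bc)² = (ac + bd)² + (ad − bc)²:
  53 · 73 = 3869: from (2² + 7²)(3² + 8²), take (2·3 − 7·8, 2·8 + 7·3) = (6 − 56, 16 + 21) = (-50, 37); dropping signs (only squares matter) gives (50, 37); check 50² + 37² = 2500 + 1369 = 3869 ✓.
  Scale by k = 4: (4·50, 4·37) = (200, 148).
Step 4: Order so x ≤ y and verify: 148² + 200² = 21904 + 40000 = 61904 = n. ✓

n = 61904 = 148² + 200² (one valid representation with x ≤ y).


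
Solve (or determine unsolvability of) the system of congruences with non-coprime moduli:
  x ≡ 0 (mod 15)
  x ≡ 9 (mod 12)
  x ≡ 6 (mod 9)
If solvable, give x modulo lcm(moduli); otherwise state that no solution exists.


Moduli 15, 12, 9 are not pairwise coprime, so CRT works modulo lcm(m_i) when all pairwise compatibility conditions hold.
Pairwise compatibility: gcd(m_i, m_j) must divide a_i - a_j for every pair.
Merge one congruence at a time:
  Start: x ≡ 0 (mod 15).
  Combine with x ≡ 9 (mod 12): gcd(15, 12) = 3; 9 - 0 = 9, which IS divisible by 3, so compatible.
    Write x = 0 + 15·t and substitute into x ≡ 9 (mod 12): 15·t ≡ 9 − 0 = 9 (mod 12).
    Divide the congruence (and modulus) by g = 3: 5·t ≡ 3 (mod 4).
    Reduce coefficients mod 4: 1·t ≡ 3 (mod 4).
    So t ≡ 3 (mod 4).
    Then x = 0 + 15·3 = 45, valid modulo lcm(15, 12) = 60: x ≡ 45 (mod 60).
  Combine with x ≡ 6 (mod 9): gcd(60, 9) = 3; 6 - 45 = -39, which IS divisible by 3, so compatible.
    Write x = 45 + 60·t and substitute into x ≡ 6 (mod 9): 60·t ≡ 6 − 45 = -39 (mod 9).
    Divide the congruence (and modulus) by g = 3: 20·t ≡ -13 (mod 3).
    Reduce coefficients mod 3: 2·t ≡ 2 (mod 3).
    The inverse of 2 mod 3 is 2 (since 2·2 = 4 = 1·3 + 1), so t ≡ 2·2 = 4 ≡ 1 (mod 3).
    Then x = 45 + 60·1 = 105, valid modulo lcm(60, 9) = 180: x ≡ 105 (mod 180).
Verify: 105 mod 15 = 0, 105 mod 12 = 9, 105 mod 9 = 6.

x ≡ 105 (mod 180).
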